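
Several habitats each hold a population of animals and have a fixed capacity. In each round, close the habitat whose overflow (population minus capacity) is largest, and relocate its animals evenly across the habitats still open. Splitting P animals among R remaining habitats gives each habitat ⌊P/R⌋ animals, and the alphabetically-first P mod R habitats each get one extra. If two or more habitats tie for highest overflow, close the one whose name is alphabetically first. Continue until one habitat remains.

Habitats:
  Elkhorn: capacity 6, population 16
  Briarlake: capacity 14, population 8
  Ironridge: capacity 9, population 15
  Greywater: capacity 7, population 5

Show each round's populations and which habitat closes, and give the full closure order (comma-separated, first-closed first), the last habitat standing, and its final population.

Closure order: Elkhorn, Ironridge, Greywater
Last habitat: Briarlake with 44 animals

Round 1: Briarlake=8 Elkhorn=16 Greywater=5 Ironridge=15 → close Elkhorn (overflow 10)
  16÷3 = 5 each, +1 to first 1
Round 2: Briarlake=14 Greywater=10 Ironridge=20 → close Ironridge (overflow 11)
  20÷2 = 10 each, +1 to first 0
Round 3: Briarlake=24 Greywater=20 → close Greywater (overflow 13)
  20÷1 = 20 each, +1 to first 0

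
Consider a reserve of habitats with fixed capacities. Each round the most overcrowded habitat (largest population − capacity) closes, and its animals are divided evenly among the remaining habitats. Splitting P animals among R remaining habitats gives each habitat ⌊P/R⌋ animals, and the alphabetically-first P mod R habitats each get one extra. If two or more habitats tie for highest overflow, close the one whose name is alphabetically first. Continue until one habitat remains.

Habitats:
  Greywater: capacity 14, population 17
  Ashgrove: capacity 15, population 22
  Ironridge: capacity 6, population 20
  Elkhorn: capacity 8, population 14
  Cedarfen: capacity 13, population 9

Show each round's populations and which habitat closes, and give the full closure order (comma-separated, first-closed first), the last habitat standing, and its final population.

Round 1: Ashgrove=22 Cedarfen=9 Elkhorn=14 Greywater=17 Ironridge=20 → close Ironridge (overflow 14)
  20÷4 = 5 each, +1 to first 0
Round 2: Ashgrove=27 Cedarfen=14 Elkhorn=19 Greywater=22 → close Ashgrove (overflow 12)
  27÷3 = 9 each, +1 to first 0
Round 3: Cedarfen=23 Elkhorn=28 Greywater=31 → close Elkhorn (overflow 20)
  28÷2 = 14 each, +1 to first 0
Round 4: Cedarfen=37 Greywater=45 → close Greywater (overflow 31)
  45÷1 = 45 each, +1 to first 0

Closure order: Ironridge, Ashgrove, Elkhorn, Greywater
Last habitat: Cedarfen with 82 animals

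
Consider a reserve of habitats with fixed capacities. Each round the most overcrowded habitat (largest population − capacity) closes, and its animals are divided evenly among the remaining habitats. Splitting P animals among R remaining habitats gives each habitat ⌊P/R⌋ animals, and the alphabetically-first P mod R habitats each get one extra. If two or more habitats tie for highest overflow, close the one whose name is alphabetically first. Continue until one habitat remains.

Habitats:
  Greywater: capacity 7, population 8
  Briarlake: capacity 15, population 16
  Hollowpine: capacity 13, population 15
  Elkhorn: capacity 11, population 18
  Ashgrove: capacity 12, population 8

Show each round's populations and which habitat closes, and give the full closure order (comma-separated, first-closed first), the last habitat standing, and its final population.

Closure order: Elkhorn, Briarlake, Hollowpine, Greywater
Last habitat: Ashgrove with 65 animals

Round 1: Ashgrove=8 Briarlake=16 Elkhorn=18 Greywater=8 Hollowpine=15 → close Elkhorn (overflow 7)
  18÷4 = 4 each, +1 to first 2
Round 2: Ashgrove=13 Briarlake=21 Greywater=12 Hollowpine=19 → close Briarlake (overflow 6)
  21÷3 = 7 each, +1 to first 0
Round 3: Ashgrove=20 Greywater=19 Hollowpine=26 → close Hollowpine (overflow 13)
  26÷2 = 13 each, +1 to first 0
Round 4: Ashgrove=33 Greywater=32 → close Greywater (overflow 25)
  32÷1 = 32 each, +1 to first 0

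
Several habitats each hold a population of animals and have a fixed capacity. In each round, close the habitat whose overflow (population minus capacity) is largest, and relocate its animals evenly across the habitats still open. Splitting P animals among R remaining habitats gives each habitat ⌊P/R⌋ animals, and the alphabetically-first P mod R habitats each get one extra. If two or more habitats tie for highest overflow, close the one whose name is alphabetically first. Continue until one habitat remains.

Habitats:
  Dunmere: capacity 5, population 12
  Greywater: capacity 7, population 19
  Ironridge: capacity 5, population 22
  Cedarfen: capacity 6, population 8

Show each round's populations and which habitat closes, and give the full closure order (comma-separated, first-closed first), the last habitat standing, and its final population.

Round 1: Cedarfen=8 Dunmere=12 Greywater=19 Ironridge=22 → close Ironridge (overflow 17)
  22÷3 = 7 each, +1 to first 1
Round 2: Cedarfen=16 Dunmere=19 Greywater=26 → close Greywater (overflow 19)
  26÷2 = 13 each, +1 to first 0
Round 3: Cedarfen=29 Dunmere=32 → close Dunmere (overflow 27)
  32÷1 = 32 each, +1 to first 0

Closure order: Ironridge, Greywater, Dunmere
Last habitat: Cedarfen with 61 animals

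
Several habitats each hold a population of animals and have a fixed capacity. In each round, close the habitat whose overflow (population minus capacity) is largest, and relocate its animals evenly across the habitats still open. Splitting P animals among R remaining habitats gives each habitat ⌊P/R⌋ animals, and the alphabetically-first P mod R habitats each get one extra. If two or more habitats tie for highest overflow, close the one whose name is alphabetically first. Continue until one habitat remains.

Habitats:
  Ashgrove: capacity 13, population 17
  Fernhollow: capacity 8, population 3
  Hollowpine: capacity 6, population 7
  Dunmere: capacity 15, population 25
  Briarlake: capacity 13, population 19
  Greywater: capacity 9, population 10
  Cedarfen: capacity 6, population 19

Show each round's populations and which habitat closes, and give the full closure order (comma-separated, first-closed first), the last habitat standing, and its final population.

Closure order: Cedarfen, Dunmere, Briarlake, Ashgrove, Greywater, Hollowpine
Last habitat: Fernhollow with 100 animals

Round 1: Ashgrove=17 Briarlake=19 Cedarfen=19 Dunmere=25 Fernhollow=3 Greywater=10 Hollowpine=7 → close Cedarfen (overflow 13)
  19÷6 = 3 each, +1 to first 1
Round 2: Ashgrove=21 Briarlake=22 Dunmere=28 Fernhollow=6 Greywater=13 Hollowpine=10 → close Dunmere (overflow 13)
  28÷5 = 5 each, +1 to first 3
Round 3: Ashgrove=27 Briarlake=28 Fernhollow=12 Greywater=18 Hollowpine=15 → close Briarlake (overflow 15)
  28÷4 = 7 each, +1 to first 0
Round 4: Ashgrove=34 Fernhollow=19 Greywater=25 Hollowpine=22 → close Ashgrove (overflow 21)
  34÷3 = 11 each, +1 to first 1
Round 5: Fernhollow=31 Greywater=36 Hollowpine=33 → close Greywater (overflow 27)
  36÷2 = 18 each, +1 to first 0
Round 6: Fernhollow=49 Hollowpine=51 → close Hollowpine (overflow 45)
  51÷1 = 51 each, +1 to first 0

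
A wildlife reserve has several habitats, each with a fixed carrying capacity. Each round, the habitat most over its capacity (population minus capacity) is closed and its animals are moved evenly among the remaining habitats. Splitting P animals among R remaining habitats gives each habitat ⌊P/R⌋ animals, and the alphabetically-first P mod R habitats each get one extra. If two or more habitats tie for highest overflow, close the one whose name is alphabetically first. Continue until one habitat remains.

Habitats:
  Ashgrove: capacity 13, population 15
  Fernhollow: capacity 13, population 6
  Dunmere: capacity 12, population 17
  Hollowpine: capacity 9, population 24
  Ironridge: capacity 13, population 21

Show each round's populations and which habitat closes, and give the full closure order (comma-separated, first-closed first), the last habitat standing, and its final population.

Round 1: Ashgrove=15 Dunmere=17 Fernhollow=6 Hollowpine=24 Ironridge=21 → close Hollowpine (overflow 15)
  24÷4 = 6 each, +1 to first 0
Round 2: Ashgrove=21 Dunmere=23 Fernhollow=12 Ironridge=27 → close Ironridge (overflow 14)
  27÷3 = 9 each, +1 to first 0
Round 3: Ashgrove=30 Dunmere=32 Fernhollow=21 → close Dunmere (overflow 20)
  32÷2 = 16 each, +1 to first 0
Round 4: Ashgrove=46 Fernhollow=37 → close Ashgrove (overflow 33)
  46÷1 = 46 each, +1 to first 0

Closure order: Hollowpine, Ironridge, Dunmere, Ashgrove
Last habitat: Fernhollow with 83 animals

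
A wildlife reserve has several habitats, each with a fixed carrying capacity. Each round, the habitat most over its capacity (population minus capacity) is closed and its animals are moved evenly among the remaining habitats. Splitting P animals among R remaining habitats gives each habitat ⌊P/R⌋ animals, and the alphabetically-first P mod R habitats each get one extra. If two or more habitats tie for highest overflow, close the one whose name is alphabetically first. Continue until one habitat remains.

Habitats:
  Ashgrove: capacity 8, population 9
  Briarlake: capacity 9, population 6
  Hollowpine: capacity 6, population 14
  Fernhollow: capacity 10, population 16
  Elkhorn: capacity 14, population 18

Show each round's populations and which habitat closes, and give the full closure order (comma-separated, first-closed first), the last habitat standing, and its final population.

Round 1: Ashgrove=9 Briarlake=6 Elkhorn=18 Fernhollow=16 Hollowpine=14 → close Hollowpine (overflow 8)
  14÷4 = 3 each, +1 to first 2
Round 2: Ashgrove=13 Briarlake=10 Elkhorn=21 Fernhollow=19 → close Fernhollow (overflow 9)
  19÷3 = 6 each, +1 to first 1
Round 3: Ashgrove=20 Briarlake=16 Elkhorn=27 → close Elkhorn (overflow 13)
  27÷2 = 13 each, +1 to first 1
Round 4: Ashgrove=34 Briarlake=29 → close Ashgrove (overflow 26)
  34÷1 = 34 each, +1 to first 0

Closure order: Hollowpine, Fernhollow, Elkhorn, Ashgrove
Last habitat: Briarlake with 63 animals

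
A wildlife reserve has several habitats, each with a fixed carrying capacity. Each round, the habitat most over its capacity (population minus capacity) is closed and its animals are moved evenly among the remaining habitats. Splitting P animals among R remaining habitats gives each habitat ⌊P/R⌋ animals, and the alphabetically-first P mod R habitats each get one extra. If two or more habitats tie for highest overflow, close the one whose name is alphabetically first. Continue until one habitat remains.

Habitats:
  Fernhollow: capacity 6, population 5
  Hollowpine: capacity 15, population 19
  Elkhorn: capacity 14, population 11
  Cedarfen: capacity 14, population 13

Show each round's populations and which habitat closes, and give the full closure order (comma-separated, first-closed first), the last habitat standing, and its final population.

Round 1: Cedarfen=13 Elkhorn=11 Fernhollow=5 Hollowpine=19 → close Hollowpine (overflow 4)
  19÷3 = 6 each, +1 to first 1
Round 2: Cedarfen=20 Elkhorn=17 Fernhollow=11 → close Cedarfen (overflow 6)
  20÷2 = 10 each, +1 to first 0
Round 3: Elkhorn=27 Fernhollow=21 → close Fernhollow (overflow 15)
  21÷1 = 21 each, +1 to first 0

Closure order: Hollowpine, Cedarfen, Fernhollow
Last habitat: Elkhorn with 48 animals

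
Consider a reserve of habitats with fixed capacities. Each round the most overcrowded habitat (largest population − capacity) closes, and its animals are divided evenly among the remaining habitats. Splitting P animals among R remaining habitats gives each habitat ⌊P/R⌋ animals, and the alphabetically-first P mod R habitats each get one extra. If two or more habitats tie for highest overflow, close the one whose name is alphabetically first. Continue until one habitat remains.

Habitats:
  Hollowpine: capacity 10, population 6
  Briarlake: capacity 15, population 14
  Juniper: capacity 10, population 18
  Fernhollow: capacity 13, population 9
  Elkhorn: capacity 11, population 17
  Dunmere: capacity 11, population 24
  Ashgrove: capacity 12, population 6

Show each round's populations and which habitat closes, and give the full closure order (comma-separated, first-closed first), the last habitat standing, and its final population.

Closure order: Dunmere, Juniper, Elkhorn, Briarlake, Ashgrove, Fernhollow
Last habitat: Hollowpine with 94 animals

Round 1: Ashgrove=6 Briarlake=14 Dunmere=24 Elkhorn=17 Fernhollow=9 Hollowpine=6 Juniper=18 → close Dunmere (overflow 13)
  24÷6 = 4 each, +1 to first 0
Round 2: Ashgrove=10 Briarlake=18 Elkhorn=21 Fernhollow=13 Hollowpine=10 Juniper=22 → close Juniper (overflow 12)
  22÷5 = 4 each, +1 to first 2
Round 3: Ashgrove=15 Briarlake=23 Elkhorn=25 Fernhollow=17 Hollowpine=14 → close Elkhorn (overflow 14)
  25÷4 = 6 each, +1 to first 1
Round 4: Ashgrove=22 Briarlake=29 Fernhollow=23 Hollowpine=20 → close Briarlake (overflow 14)
  29÷3 = 9 each, +1 to first 2
Round 5: Ashgrove=32 Fernhollow=33 Hollowpine=29 → close Ashgrove (overflow 20)
  32÷2 = 16 each, +1 to first 0
Round 6: Fernhollow=49 Hollowpine=45 → close Fernhollow (overflow 36)
  49÷1 = 49 each, +1 to first 0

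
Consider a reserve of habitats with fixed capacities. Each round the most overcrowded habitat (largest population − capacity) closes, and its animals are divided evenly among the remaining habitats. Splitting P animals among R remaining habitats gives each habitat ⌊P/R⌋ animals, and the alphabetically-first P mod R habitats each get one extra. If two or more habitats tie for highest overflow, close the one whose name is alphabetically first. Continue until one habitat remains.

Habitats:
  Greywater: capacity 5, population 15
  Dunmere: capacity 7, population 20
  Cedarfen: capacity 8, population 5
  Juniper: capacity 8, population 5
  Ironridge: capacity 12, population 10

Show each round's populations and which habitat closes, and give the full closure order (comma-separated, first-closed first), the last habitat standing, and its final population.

Round 1: Cedarfen=5 Dunmere=20 Greywater=15 Ironridge=10 Juniper=5 → close Dunmere (overflow 13)
  20÷4 = 5 each, +1 to first 0
Round 2: Cedarfen=10 Greywater=20 Ironridge=15 Juniper=10 → close Greywater (overflow 15)
  20÷3 = 6 each, +1 to first 2
Round 3: Cedarfen=17 Ironridge=22 Juniper=16 → close Ironridge (overflow 10)
  22÷2 = 11 each, +1 to first 0
Round 4: Cedarfen=28 Juniper=27 → close Cedarfen (overflow 20)
  28÷1 = 28 each, +1 to first 0

Closure order: Dunmere, Greywater, Ironridge, Cedarfen
Last habitat: Juniper with 55 animals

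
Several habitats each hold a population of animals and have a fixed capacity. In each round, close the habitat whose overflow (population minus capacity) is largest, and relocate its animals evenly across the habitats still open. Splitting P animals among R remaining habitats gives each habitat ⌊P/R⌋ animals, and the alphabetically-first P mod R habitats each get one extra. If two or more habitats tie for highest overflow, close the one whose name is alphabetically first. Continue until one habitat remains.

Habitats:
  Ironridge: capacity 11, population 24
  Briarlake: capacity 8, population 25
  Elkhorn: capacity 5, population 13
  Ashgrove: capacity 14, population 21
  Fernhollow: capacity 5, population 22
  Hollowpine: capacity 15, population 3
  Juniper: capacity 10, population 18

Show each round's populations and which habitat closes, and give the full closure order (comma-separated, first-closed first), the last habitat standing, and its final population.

Closure order: Briarlake, Fernhollow, Ironridge, Ashgrove, Elkhorn, Juniper
Last habitat: Hollowpine with 126 animals

Round 1: Ashgrove=21 Briarlake=25 Elkhorn=13 Fernhollow=22 Hollowpine=3 Ironridge=24 Juniper=18 → close Briarlake (overflow 17)
  25÷6 = 4 each, +1 to first 1
Round 2: Ashgrove=26 Elkhorn=17 Fernhollow=26 Hollowpine=7 Ironridge=28 Juniper=22 → close Fernhollow (overflow 21)
  26÷5 = 5 each, +1 to first 1
Round 3: Ashgrove=32 Elkhorn=22 Hollowpine=12 Ironridge=33 Juniper=27 → close Ironridge (overflow 22)
  33÷4 = 8 each, +1 to first 1
Round 4: Ashgrove=41 Elkhorn=30 Hollowpine=20 Juniper=35 → close Ashgrove (overflow 27)
  41÷3 = 13 each, +1 to first 2
Round 5: Elkhorn=44 Hollowpine=34 Juniper=48 → close Elkhorn (overflow 39)
  44÷2 = 22 each, +1 to first 0
Round 6: Hollowpine=56 Juniper=70 → close Juniper (overflow 60)
  70÷1 = 70 each, +1 to first 0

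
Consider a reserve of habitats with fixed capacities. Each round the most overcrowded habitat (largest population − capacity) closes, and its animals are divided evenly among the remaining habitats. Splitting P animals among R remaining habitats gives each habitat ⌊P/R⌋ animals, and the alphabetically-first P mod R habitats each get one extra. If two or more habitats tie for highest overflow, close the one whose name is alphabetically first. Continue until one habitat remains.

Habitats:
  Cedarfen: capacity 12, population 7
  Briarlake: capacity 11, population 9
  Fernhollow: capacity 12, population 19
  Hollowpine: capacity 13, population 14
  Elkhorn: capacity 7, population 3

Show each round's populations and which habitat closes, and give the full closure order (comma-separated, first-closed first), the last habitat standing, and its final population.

Round 1: Briarlake=9 Cedarfen=7 Elkhorn=3 Fernhollow=19 Hollowpine=14 → close Fernhollow (overflow 7)
  19÷4 = 4 each, +1 to first 3
Round 2: Briarlake=14 Cedarfen=12 Elkhorn=8 Hollowpine=18 → close Hollowpine (overflow 5)
  18÷3 = 6 each, +1 to first 0
Round 3: Briarlake=20 Cedarfen=18 Elkhorn=14 → close Briarlake (overflow 9)
  20÷2 = 10 each, +1 to first 0
Round 4: Cedarfen=28 Elkhorn=24 → close Elkhorn (overflow 17)
  24÷1 = 24 each, +1 to first 0

Closure order: Fernhollow, Hollowpine, Briarlake, Elkhorn
Last habitat: Cedarfen with 52 animals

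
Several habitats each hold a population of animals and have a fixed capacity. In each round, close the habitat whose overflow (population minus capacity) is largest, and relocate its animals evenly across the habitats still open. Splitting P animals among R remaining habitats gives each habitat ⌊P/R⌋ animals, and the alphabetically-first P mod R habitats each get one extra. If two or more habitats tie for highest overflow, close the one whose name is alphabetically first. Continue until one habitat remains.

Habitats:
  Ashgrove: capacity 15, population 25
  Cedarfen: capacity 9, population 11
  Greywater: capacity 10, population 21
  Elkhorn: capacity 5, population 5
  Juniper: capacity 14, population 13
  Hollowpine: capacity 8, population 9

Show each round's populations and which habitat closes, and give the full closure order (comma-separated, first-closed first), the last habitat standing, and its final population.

Round 1: Ashgrove=25 Cedarfen=11 Elkhorn=5 Greywater=21 Hollowpine=9 Juniper=13 → close Greywater (overflow 11)
  21÷5 = 4 each, +1 to first 1
Round 2: Ashgrove=30 Cedarfen=15 Elkhorn=9 Hollowpine=13 Juniper=17 → close Ashgrove (overflow 15)
  30÷4 = 7 each, +1 to first 2
Round 3: Cedarfen=23 Elkhorn=17 Hollowpine=20 Juniper=24 → close Cedarfen (overflow 14)
  23÷3 = 7 each, +1 to first 2
Round 4: Elkhorn=25 Hollowpine=28 Juniper=31 → close Elkhorn (overflow 20)
  25÷2 = 12 each, +1 to first 1
Round 5: Hollowpine=41 Juniper=43 → close Hollowpine (overflow 33)
  41÷1 = 41 each, +1 to first 0

Closure order: Greywater, Ashgrove, Cedarfen, Elkhorn, Hollowpine
Last habitat: Juniper with 84 animals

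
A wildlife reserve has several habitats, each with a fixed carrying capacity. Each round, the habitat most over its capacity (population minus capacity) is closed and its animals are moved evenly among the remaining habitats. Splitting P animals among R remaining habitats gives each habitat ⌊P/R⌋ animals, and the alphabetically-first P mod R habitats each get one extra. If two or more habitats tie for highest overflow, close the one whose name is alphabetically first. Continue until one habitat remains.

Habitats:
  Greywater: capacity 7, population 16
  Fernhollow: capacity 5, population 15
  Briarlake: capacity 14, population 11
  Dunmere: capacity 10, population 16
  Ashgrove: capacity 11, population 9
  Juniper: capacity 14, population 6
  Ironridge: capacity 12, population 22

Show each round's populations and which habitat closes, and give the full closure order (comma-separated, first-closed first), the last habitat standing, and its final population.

Round 1: Ashgrove=9 Briarlake=11 Dunmere=16 Fernhollow=15 Greywater=16 Ironridge=22 Juniper=6 → close Fernhollow (overflow 10)
  15÷6 = 2 each, +1 to first 3
Round 2: Ashgrove=12 Briarlake=14 Dunmere=19 Greywater=18 Ironridge=24 Juniper=8 → close Ironridge (overflow 12)
  24÷5 = 4 each, +1 to first 4
Round 3: Ashgrove=17 Briarlake=19 Dunmere=24 Greywater=23 Juniper=12 → close Greywater (overflow 16)
  23÷4 = 5 each, +1 to first 3
Round 4: Ashgrove=23 Briarlake=25 Dunmere=30 Juniper=17 → close Dunmere (overflow 20)
  30÷3 = 10 each, +1 to first 0
Round 5: Ashgrove=33 Briarlake=35 Juniper=27 → close Ashgrove (overflow 22)
  33÷2 = 16 each, +1 to first 1
Round 6: Briarlake=52 Juniper=43 → close Briarlake (overflow 38)
  52÷1 = 52 each, +1 to first 0

Closure order: Fernhollow, Ironridge, Greywater, Dunmere, Ashgrove, Briarlake
Last habitat: Juniper with 95 animals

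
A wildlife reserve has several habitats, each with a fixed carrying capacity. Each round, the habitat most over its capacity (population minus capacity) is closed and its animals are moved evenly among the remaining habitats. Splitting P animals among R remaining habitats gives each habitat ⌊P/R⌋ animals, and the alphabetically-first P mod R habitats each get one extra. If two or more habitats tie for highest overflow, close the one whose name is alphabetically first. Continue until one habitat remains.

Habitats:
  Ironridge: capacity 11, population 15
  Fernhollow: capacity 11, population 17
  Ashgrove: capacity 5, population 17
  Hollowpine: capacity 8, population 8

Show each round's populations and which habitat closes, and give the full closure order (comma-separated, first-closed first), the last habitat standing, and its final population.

Closure order: Ashgrove, Fernhollow, Ironridge
Last habitat: Hollowpine with 57 animals

Round 1: Ashgrove=17 Fernhollow=17 Hollowpine=8 Ironridge=15 → close Ashgrove (overflow 12)
  17÷3 = 5 each, +1 to first 2
Round 2: Fernhollow=23 Hollowpine=14 Ironridge=20 → close Fernhollow (overflow 12)
  23÷2 = 11 each, +1 to first 1
Round 3: Hollowpine=26 Ironridge=31 → close Ironridge (overflow 20)
  31÷1 = 31 each, +1 to first 0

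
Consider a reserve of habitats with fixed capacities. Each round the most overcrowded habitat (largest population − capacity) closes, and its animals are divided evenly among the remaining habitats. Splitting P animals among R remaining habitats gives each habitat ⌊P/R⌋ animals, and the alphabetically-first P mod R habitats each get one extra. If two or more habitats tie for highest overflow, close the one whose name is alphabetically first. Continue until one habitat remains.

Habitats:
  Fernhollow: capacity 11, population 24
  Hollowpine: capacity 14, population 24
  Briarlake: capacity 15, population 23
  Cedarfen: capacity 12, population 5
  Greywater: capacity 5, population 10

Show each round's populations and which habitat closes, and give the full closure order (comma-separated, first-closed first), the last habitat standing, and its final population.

Closure order: Fernhollow, Hollowpine, Briarlake, Greywater
Last habitat: Cedarfen with 86 animals

Round 1: Briarlake=23 Cedarfen=5 Fernhollow=24 Greywater=10 Hollowpine=24 → close Fernhollow (overflow 13)
  24÷4 = 6 each, +1 to first 0
Round 2: Briarlake=29 Cedarfen=11 Greywater=16 Hollowpine=30 → close Hollowpine (overflow 16)
  30÷3 = 10 each, +1 to first 0
Round 3: Briarlake=39 Cedarfen=21 Greywater=26 → close Briarlake (overflow 24)
  39÷2 = 19 each, +1 to first 1
Round 4: Cedarfen=41 Greywater=45 → close Greywater (overflow 40)
  45÷1 = 45 each, +1 to first 0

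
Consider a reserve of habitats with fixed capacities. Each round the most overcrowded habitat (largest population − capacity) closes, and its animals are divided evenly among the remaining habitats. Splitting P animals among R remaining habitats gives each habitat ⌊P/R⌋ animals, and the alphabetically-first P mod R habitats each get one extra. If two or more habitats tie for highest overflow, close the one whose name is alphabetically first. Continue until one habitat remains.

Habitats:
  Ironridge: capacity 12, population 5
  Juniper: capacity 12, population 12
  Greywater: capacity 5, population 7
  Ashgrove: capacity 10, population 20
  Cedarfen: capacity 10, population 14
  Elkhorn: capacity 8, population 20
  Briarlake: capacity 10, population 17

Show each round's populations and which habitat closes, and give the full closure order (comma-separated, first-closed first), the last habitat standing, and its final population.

Closure order: Elkhorn, Ashgrove, Briarlake, Cedarfen, Greywater, Juniper
Last habitat: Ironridge with 95 animals

Round 1: Ashgrove=20 Briarlake=17 Cedarfen=14 Elkhorn=20 Greywater=7 Ironridge=5 Juniper=12 → close Elkhorn (overflow 12)
  20÷6 = 3 each, +1 to first 2
Round 2: Ashgrove=24 Briarlake=21 Cedarfen=17 Greywater=10 Ironridge=8 Juniper=15 → close Ashgrove (overflow 14)
  24÷5 = 4 each, +1 to first 4
Round 3: Briarlake=26 Cedarfen=22 Greywater=15 Ironridge=13 Juniper=19 → close Briarlake (overflow 16)
  26÷4 = 6 each, +1 to first 2
Round 4: Cedarfen=29 Greywater=22 Ironridge=19 Juniper=25 → close Cedarfen (overflow 19)
  29÷3 = 9 each, +1 to first 2
Round 5: Greywater=32 Ironridge=29 Juniper=34 → close Greywater (overflow 27)
  32÷2 = 16 each, +1 to first 0
Round 6: Ironridge=45 Juniper=50 → close Juniper (overflow 38)
  50÷1 = 50 each, +1 to first 0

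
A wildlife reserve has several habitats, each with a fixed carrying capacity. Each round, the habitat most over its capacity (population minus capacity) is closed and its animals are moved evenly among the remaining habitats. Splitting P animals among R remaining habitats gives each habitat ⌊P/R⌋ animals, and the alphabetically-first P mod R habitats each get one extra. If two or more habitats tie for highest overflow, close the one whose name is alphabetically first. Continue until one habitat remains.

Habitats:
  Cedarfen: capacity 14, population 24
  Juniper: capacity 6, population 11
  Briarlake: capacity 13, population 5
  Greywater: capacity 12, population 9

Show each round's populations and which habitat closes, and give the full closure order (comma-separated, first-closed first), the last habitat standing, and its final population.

Closure order: Cedarfen, Juniper, Greywater
Last habitat: Briarlake with 49 animals

Round 1: Briarlake=5 Cedarfen=24 Greywater=9 Juniper=11 → close Cedarfen (overflow 10)
  24÷3 = 8 each, +1 to first 0
Round 2: Briarlake=13 Greywater=17 Juniper=19 → close Juniper (overflow 13)
  19÷2 = 9 each, +1 to first 1
Round 3: Briarlake=23 Greywater=26 → close Greywater (overflow 14)
  26÷1 = 26 each, +1 to first 0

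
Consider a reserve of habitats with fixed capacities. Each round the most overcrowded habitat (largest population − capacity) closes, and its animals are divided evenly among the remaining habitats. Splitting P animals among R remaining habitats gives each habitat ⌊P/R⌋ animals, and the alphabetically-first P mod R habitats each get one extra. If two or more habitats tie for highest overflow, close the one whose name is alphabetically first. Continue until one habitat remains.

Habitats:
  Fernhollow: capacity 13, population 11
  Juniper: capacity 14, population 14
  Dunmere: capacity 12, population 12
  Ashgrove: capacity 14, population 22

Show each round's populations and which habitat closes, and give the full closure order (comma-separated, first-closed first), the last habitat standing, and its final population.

Round 1: Ashgrove=22 Dunmere=12 Fernhollow=11 Juniper=14 → close Ashgrove (overflow 8)
  22÷3 = 7 each, +1 to first 1
Round 2: Dunmere=20 Fernhollow=18 Juniper=21 → close Dunmere (overflow 8)
  20÷2 = 10 each, +1 to first 0
Round 3: Fernhollow=28 Juniper=31 → close Juniper (overflow 17)
  31÷1 = 31 each, +1 to first 0

Closure order: Ashgrove, Dunmere, Juniper
Last habitat: Fernhollow with 59 animals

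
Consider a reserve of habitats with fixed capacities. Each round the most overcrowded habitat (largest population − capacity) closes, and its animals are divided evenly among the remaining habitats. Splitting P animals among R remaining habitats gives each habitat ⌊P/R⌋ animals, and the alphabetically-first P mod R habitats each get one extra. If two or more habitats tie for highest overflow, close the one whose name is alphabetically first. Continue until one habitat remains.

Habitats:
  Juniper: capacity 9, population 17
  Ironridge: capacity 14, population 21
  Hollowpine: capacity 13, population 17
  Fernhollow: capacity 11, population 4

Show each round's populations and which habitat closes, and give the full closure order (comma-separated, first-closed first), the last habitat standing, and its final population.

Round 1: Fernhollow=4 Hollowpine=17 Ironridge=21 Juniper=17 → close Juniper (overflow 8)
  17÷3 = 5 each, +1 to first 2
Round 2: Fernhollow=10 Hollowpine=23 Ironridge=26 → close Ironridge (overflow 12)
  26÷2 = 13 each, +1 to first 0
Round 3: Fernhollow=23 Hollowpine=36 → close Hollowpine (overflow 23)
  36÷1 = 36 each, +1 to first 0

Closure order: Juniper, Ironridge, Hollowpine
Last habitat: Fernhollow with 59 animals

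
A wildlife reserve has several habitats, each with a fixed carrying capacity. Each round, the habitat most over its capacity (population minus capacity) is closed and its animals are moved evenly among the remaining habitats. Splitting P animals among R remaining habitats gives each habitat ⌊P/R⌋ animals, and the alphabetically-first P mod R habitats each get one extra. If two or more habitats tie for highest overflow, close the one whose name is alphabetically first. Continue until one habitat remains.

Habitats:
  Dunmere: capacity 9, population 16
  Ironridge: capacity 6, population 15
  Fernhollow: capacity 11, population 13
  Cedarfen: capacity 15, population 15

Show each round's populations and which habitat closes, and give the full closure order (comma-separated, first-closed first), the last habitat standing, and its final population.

Closure order: Ironridge, Dunmere, Fernhollow
Last habitat: Cedarfen with 59 animals

Round 1: Cedarfen=15 Dunmere=16 Fernhollow=13 Ironridge=15 → close Ironridge (overflow 9)
  15÷3 = 5 each, +1 to first 0
Round 2: Cedarfen=20 Dunmere=21 Fernhollow=18 → close Dunmere (overflow 12)
  21÷2 = 10 each, +1 to first 1
Round 3: Cedarfen=31 Fernhollow=28 → close Fernhollow (overflow 17)
  28÷1 = 28 each, +1 to first 0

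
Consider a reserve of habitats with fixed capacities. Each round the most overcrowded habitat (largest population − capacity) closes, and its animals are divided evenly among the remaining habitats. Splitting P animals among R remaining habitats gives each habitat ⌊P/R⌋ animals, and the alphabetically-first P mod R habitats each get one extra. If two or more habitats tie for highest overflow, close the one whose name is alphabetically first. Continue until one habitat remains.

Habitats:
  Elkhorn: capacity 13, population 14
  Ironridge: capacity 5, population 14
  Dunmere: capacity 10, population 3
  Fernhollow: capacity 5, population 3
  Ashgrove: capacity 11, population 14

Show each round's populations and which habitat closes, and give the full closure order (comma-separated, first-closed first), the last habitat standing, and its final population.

Round 1: Ashgrove=14 Dunmere=3 Elkhorn=14 Fernhollow=3 Ironridge=14 → close Ironridge (overflow 9)
  14÷4 = 3 each, +1 to first 2
Round 2: Ashgrove=18 Dunmere=7 Elkhorn=17 Fernhollow=6 → close Ashgrove (overflow 7)
  18÷3 = 6 each, +1 to first 0
Round 3: Dunmere=13 Elkhorn=23 Fernhollow=12 → close Elkhorn (overflow 10)
  23÷2 = 11 each, +1 to first 1
Round 4: Dunmere=25 Fernhollow=23 → close Fernhollow (overflow 18)
  23÷1 = 23 each, +1 to first 0

Closure order: Ironridge, Ashgrove, Elkhorn, Fernhollow
Last habitat: Dunmere with 48 animals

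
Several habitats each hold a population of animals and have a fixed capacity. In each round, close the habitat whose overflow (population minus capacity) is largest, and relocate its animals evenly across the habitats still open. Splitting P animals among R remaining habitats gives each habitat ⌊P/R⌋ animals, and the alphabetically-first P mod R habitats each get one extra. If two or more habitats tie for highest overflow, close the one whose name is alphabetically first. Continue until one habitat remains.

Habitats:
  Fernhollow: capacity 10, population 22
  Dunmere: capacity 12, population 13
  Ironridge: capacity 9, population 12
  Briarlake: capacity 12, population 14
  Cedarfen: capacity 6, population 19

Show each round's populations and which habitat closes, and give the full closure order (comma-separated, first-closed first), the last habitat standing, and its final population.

Closure order: Cedarfen, Fernhollow, Briarlake, Ironridge
Last habitat: Dunmere with 80 animals

Round 1: Briarlake=14 Cedarfen=19 Dunmere=13 Fernhollow=22 Ironridge=12 → close Cedarfen (overflow 13)
  19÷4 = 4 each, +1 to first 3
Round 2: Briarlake=19 Dunmere=18 Fernhollow=27 Ironridge=16 → close Fernhollow (overflow 17)
  27÷3 = 9 each, +1 to first 0
Round 3: Briarlake=28 Dunmere=27 Ironridge=25 → close Briarlake (overflow 16)
  28÷2 = 14 each, +1 to first 0
Round 4: Dunmere=41 Ironridge=39 → close Ironridge (overflow 30)
  39÷1 = 39 each, +1 to first 0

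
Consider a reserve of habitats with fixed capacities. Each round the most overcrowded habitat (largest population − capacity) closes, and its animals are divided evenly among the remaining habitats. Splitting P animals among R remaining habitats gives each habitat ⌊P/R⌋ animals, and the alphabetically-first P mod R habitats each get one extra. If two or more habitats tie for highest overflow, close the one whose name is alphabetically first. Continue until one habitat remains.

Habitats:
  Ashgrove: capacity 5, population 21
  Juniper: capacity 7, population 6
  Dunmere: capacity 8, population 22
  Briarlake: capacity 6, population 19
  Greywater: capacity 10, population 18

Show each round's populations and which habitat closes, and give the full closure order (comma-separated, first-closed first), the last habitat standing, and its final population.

Round 1: Ashgrove=21 Briarlake=19 Dunmere=22 Greywater=18 Juniper=6 → close Ashgrove (overflow 16)
  21÷4 = 5 each, +1 to first 1
Round 2: Briarlake=25 Dunmere=27 Greywater=23 Juniper=11 → close Briarlake (overflow 19)
  25÷3 = 8 each, +1 to first 1
Round 3: Dunmere=36 Greywater=31 Juniper=19 → close Dunmere (overflow 28)
  36÷2 = 18 each, +1 to first 0
Round 4: Greywater=49 Juniper=37 → close Greywater (overflow 39)
  49÷1 = 49 each, +1 to first 0

Closure order: Ashgrove, Briarlake, Dunmere, Greywater
Last habitat: Juniper with 86 animals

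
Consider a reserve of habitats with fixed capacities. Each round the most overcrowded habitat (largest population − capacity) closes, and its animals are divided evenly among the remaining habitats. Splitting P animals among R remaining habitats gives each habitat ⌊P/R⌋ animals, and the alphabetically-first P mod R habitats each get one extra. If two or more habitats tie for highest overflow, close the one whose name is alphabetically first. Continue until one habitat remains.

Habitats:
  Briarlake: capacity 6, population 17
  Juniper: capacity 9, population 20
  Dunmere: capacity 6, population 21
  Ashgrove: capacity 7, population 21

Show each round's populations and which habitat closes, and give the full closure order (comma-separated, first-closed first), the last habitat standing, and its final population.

Round 1: Ashgrove=21 Briarlake=17 Dunmere=21 Juniper=20 → close Dunmere (overflow 15)
  21÷3 = 7 each, +1 to first 0
Round 2: Ashgrove=28 Briarlake=24 Juniper=27 → close Ashgrove (overflow 21)
  28÷2 = 14 each, +1 to first 0
Round 3: Briarlake=38 Juniper=41 → close Briarlake (overflow 32)
  38÷1 = 38 each, +1 to first 0

Closure order: Dunmere, Ashgrove, Briarlake
Last habitat: Juniper with 79 animals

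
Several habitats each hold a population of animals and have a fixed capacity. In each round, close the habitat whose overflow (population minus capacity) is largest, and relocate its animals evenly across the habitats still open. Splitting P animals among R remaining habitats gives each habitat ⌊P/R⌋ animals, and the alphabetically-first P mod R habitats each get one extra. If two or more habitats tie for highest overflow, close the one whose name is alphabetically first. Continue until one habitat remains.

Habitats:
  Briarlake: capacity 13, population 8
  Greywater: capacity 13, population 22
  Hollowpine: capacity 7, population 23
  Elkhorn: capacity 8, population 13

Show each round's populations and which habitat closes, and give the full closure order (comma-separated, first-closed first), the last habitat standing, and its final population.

Round 1: Briarlake=8 Elkhorn=13 Greywater=22 Hollowpine=23 → close Hollowpine (overflow 16)
  23÷3 = 7 each, +1 to first 2
Round 2: Briarlake=16 Elkhorn=21 Greywater=29 → close Greywater (overflow 16)
  29÷2 = 14 each, +1 to first 1
Round 3: Briarlake=31 Elkhorn=35 → close Elkhorn (overflow 27)
  35÷1 = 35 each, +1 to first 0

Closure order: Hollowpine, Greywater, Elkhorn
Last habitat: Briarlake with 66 animals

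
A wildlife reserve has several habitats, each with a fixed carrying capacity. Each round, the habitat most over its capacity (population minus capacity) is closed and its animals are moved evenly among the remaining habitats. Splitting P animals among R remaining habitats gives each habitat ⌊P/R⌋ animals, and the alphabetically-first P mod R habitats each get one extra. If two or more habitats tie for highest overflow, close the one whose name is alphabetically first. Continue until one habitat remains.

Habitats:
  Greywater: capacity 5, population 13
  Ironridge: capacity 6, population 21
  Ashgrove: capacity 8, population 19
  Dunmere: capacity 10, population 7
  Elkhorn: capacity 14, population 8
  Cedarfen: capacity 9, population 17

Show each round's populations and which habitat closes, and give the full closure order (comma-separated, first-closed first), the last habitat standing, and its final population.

Closure order: Ironridge, Ashgrove, Cedarfen, Greywater, Dunmere
Last habitat: Elkhorn with 85 animals

Round 1: Ashgrove=19 Cedarfen=17 Dunmere=7 Elkhorn=8 Greywater=13 Ironridge=21 → close Ironridge (overflow 15)
  21÷5 = 4 each, +1 to first 1
Round 2: Ashgrove=24 Cedarfen=21 Dunmere=11 Elkhorn=12 Greywater=17 → close Ashgrove (overflow 16)
  24÷4 = 6 each, +1 to first 0
Round 3: Cedarfen=27 Dunmere=17 Elkhorn=18 Greywater=23 → close Cedarfen (overflow 18)
  27÷3 = 9 each, +1 to first 0
Round 4: Dunmere=26 Elkhorn=27 Greywater=32 → close Greywater (overflow 27)
  32÷2 = 16 each, +1 to first 0
Round 5: Dunmere=42 Elkhorn=43 → close Dunmere (overflow 32)
  42÷1 = 42 each, +1 to first 0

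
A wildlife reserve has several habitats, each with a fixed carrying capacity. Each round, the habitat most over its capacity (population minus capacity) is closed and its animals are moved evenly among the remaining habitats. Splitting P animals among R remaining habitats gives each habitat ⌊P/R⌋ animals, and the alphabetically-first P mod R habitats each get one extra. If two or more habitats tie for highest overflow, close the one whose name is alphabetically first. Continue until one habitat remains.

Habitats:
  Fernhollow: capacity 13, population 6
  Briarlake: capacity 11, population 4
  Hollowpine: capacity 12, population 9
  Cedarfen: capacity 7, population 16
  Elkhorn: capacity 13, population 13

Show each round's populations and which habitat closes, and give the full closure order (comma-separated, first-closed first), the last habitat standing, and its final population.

Closure order: Cedarfen, Elkhorn, Hollowpine, Briarlake
Last habitat: Fernhollow with 48 animals

Round 1: Briarlake=4 Cedarfen=16 Elkhorn=13 Fernhollow=6 Hollowpine=9 → close Cedarfen (overflow 9)
  16÷4 = 4 each, +1 to first 0
Round 2: Briarlake=8 Elkhorn=17 Fernhollow=10 Hollowpine=13 → close Elkhorn (overflow 4)
  17÷3 = 5 each, +1 to first 2
Round 3: Briarlake=14 Fernhollow=16 Hollowpine=18 → close Hollowpine (overflow 6)
  18÷2 = 9 each, +1 to first 0
Round 4: Briarlake=23 Fernhollow=25 → close Briarlake (overflow 12)
  23÷1 = 23 each, +1 to first 0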